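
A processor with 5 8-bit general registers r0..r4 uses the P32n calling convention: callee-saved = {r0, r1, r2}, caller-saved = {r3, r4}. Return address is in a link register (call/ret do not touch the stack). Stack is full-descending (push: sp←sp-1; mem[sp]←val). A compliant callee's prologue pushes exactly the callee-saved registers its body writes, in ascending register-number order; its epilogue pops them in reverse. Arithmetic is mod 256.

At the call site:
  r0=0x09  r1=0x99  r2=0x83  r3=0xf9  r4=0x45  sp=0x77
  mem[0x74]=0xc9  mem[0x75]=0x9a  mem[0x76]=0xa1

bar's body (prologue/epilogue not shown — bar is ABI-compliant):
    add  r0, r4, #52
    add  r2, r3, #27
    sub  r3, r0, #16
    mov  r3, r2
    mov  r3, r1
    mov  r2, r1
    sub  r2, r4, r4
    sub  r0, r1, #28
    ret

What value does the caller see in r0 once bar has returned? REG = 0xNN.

REG = 0x09

prologue: push r0 -> mem[0x76]=0x09, sp=0x76
prologue: push r2 -> mem[0x75]=0x83, sp=0x75
body[0] add  r0, r4, #52 -> r0=0x79
body[1] add  r2, r3, #27 -> r2=0x14
body[2] sub  r3, r0, #16 -> r3=0x69
body[3] mov  r3, r2 -> r3=0x14
body[4] mov  r3, r1 -> r3=0x99
body[5] mov  r2, r1 -> r2=0x99
body[6] sub  r2, r4, r4 -> r2=0x00
body[7] sub  r0, r1, #28 -> r0=0x7d
epilogue: pop r2=0x83, sp=0x76
epilogue: pop r0=0x09, sp=0x77
r0 is callee-saved -> restored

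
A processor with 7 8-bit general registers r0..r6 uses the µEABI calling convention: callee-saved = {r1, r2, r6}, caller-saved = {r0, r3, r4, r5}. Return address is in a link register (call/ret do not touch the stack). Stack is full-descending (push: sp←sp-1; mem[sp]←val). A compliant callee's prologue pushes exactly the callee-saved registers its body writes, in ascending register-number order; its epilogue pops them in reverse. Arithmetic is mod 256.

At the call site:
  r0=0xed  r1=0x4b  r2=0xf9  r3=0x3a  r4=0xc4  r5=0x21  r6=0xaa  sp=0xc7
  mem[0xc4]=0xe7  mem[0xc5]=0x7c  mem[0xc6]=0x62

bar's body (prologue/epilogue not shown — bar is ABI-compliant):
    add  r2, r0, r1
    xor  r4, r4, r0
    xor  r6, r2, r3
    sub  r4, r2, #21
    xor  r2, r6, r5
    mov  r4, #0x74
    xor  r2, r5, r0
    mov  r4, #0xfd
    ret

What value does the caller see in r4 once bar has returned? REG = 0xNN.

prologue: push r2 -> mem[0xc6]=0xf9, sp=0xc6
prologue: push r6 -> mem[0xc5]=0xaa, sp=0xc5
body[0] add  r2, r0, r1 -> r2=0x38
body[1] xor  r4, r4, r0 -> r4=0x29
body[2] xor  r6, r2, r3 -> r6=0x02
body[3] sub  r4, r2, #21 -> r4=0x23
body[4] xor  r2, r6, r5 -> r2=0x23
body[5] mov  r4, #0x74 -> r4=0x74
body[6] xor  r2, r5, r0 -> r2=0xcc
body[7] mov  r4, #0xfd -> r4=0xfd
epilogue: pop r6=0xaa, sp=0xc6
epilogue: pop r2=0xf9, sp=0xc7
r4 is caller-saved -> body value

REG = 0xfd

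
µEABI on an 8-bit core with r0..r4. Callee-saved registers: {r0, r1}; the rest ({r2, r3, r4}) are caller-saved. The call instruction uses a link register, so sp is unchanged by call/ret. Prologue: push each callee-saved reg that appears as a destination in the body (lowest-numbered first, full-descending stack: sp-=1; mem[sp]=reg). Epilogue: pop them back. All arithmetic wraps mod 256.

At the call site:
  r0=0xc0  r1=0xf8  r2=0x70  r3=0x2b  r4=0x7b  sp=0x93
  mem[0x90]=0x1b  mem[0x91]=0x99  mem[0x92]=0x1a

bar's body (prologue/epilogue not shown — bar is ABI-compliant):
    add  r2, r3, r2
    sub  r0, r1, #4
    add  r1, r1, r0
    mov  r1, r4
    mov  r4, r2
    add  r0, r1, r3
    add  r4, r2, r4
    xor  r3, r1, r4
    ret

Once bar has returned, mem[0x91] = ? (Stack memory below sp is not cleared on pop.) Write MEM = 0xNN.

MEM = 0xf8

prologue: push r0 -> mem[0x92]=0xc0, sp=0x92
prologue: push r1 -> mem[0x91]=0xf8, sp=0x91
body[0] add  r2, r3, r2 -> r2=0x9b
body[1] sub  r0, r1, #4 -> r0=0xf4
body[2] add  r1, r1, r0 -> r1=0xec
body[3] mov  r1, r4 -> r1=0x7b
body[4] mov  r4, r2 -> r4=0x9b
body[5] add  r0, r1, r3 -> r0=0xa6
body[6] add  r4, r2, r4 -> r4=0x36
body[7] xor  r3, r1, r4 -> r3=0x4d
epilogue: pop r1=0xf8, sp=0x92
epilogue: pop r0=0xc0, sp=0x93
prologue pushed ['r0', 'r1'] at ['0x92', '0x91']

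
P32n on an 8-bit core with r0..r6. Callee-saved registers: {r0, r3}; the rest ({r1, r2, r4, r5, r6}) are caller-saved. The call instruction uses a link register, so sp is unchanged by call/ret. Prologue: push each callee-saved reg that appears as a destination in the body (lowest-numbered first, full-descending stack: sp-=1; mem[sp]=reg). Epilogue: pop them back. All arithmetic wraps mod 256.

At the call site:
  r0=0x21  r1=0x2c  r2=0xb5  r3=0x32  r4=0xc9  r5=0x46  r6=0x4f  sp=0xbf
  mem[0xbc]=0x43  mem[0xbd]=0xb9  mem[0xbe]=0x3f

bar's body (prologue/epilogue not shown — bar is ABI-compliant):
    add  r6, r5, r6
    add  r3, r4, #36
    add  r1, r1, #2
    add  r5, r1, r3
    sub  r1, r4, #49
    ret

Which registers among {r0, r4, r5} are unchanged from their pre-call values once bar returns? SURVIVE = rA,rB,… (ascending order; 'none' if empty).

prologue: push r3 → mem[0xbe]=0x32, sp=0xbe
body[0] add  r6, r5, r6 → r6=0x95
body[1] add  r3, r4, #36 → r3=0xed
body[2] add  r1, r1, #2 → r1=0x2e
body[3] add  r5, r1, r3 → r5=0x1b
body[4] sub  r1, r4, #49 → r1=0x98
epilogue: pop r3=0x32, sp=0xbf
r0: callee-saved, written=False
r4: caller-saved, written=False
r5: caller-saved, written=True

SURVIVE = r0,r4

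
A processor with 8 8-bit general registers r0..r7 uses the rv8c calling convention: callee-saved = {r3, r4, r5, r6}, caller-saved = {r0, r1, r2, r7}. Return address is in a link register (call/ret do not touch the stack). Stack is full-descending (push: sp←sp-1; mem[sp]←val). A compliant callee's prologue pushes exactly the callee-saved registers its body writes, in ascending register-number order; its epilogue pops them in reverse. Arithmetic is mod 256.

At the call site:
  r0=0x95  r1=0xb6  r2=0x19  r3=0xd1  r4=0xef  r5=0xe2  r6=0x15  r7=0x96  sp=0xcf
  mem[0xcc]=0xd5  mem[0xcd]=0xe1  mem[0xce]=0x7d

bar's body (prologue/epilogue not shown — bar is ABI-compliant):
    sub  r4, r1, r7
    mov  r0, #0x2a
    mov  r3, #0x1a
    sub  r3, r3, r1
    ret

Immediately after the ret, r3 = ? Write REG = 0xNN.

prologue: push r3 -> mem[0xce]=0xd1, sp=0xce
prologue: push r4 -> mem[0xcd]=0xef, sp=0xcd
body[0] sub  r4, r1, r7 -> r4=0x20
body[1] mov  r0, #0x2a -> r0=0x2a
body[2] mov  r3, #0x1a -> r3=0x1a
body[3] sub  r3, r3, r1 -> r3=0x64
epilogue: pop r4=0xef, sp=0xce
epilogue: pop r3=0xd1, sp=0xcf
r3 is callee-saved -> restored

REG = 0xd1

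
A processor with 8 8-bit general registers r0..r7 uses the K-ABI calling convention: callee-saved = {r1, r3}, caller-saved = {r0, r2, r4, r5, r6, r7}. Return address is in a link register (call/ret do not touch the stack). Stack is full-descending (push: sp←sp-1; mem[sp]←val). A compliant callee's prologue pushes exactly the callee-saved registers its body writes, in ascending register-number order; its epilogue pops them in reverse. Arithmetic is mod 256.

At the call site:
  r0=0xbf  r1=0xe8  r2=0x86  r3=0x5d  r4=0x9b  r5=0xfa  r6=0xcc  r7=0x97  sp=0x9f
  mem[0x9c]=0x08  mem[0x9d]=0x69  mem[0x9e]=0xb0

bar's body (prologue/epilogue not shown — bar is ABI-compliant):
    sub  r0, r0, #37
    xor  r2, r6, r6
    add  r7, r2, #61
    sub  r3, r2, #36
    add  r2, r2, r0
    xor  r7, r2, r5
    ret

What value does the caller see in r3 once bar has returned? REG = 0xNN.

prologue: push r3 → mem[0x9e]=0x5d, sp=0x9e
body[0] sub  r0, r0, #37 → r0=0x9a
body[1] xor  r2, r6, r6 → r2=0x00
body[2] add  r7, r2, #61 → r7=0x3d
body[3] sub  r3, r2, #36 → r3=0xdc
body[4] add  r2, r2, r0 → r2=0x9a
body[5] xor  r7, r2, r5 → r7=0x60
epilogue: pop r3=0x5d, sp=0x9f
r3 is callee-saved → restored

REG = 0x5d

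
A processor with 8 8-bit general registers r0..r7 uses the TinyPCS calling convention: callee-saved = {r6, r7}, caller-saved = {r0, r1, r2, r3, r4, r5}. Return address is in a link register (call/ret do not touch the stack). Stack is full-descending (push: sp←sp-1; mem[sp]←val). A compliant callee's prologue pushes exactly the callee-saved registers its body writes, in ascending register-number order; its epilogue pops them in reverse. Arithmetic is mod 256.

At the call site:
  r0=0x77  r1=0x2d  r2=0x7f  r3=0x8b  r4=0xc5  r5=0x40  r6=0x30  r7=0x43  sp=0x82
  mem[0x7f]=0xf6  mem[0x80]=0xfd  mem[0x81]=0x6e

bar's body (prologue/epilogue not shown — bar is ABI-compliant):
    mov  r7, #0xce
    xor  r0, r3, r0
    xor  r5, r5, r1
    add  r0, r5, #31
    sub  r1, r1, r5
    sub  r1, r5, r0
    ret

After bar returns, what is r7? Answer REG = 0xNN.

prologue: push r7 -> mem[0x81]=0x43, sp=0x81
body[0] mov  r7, #0xce -> r7=0xce
body[1] xor  r0, r3, r0 -> r0=0xfc
body[2] xor  r5, r5, r1 -> r5=0x6d
body[3] add  r0, r5, #31 -> r0=0x8c
body[4] sub  r1, r1, r5 -> r1=0xc0
body[5] sub  r1, r5, r0 -> r1=0xe1
epilogue: pop r7=0x43, sp=0x82
r7 is callee-saved -> restored

REG = 0x43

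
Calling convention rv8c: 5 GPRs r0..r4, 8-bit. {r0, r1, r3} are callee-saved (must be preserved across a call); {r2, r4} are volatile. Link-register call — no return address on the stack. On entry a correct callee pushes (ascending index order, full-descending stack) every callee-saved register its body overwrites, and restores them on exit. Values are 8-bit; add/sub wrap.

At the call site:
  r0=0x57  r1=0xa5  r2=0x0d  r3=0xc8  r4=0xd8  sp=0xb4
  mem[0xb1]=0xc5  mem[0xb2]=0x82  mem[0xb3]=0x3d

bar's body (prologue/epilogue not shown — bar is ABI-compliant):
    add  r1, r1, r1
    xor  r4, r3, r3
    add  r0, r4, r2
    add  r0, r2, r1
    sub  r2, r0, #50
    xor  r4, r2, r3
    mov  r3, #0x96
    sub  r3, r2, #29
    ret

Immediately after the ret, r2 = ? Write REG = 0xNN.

prologue: push r0 → mem[0xb3]=0x57, sp=0xb3
prologue: push r1 → mem[0xb2]=0xa5, sp=0xb2
prologue: push r3 → mem[0xb1]=0xc8, sp=0xb1
body[0] add  r1, r1, r1 → r1=0x4a
body[1] xor  r4, r3, r3 → r4=0x00
body[2] add  r0, r4, r2 → r0=0x0d
body[3] add  r0, r2, r1 → r0=0x57
body[4] sub  r2, r0, #50 → r2=0x25
body[5] xor  r4, r2, r3 → r4=0xed
body[6] mov  r3, #0x96 → r3=0x96
body[7] sub  r3, r2, #29 → r3=0x08
epilogue: pop r3=0xc8, sp=0xb2
epilogue: pop r1=0xa5, sp=0xb3
epilogue: pop r0=0x57, sp=0xb4
r2 is caller-saved → body value

REG = 0x25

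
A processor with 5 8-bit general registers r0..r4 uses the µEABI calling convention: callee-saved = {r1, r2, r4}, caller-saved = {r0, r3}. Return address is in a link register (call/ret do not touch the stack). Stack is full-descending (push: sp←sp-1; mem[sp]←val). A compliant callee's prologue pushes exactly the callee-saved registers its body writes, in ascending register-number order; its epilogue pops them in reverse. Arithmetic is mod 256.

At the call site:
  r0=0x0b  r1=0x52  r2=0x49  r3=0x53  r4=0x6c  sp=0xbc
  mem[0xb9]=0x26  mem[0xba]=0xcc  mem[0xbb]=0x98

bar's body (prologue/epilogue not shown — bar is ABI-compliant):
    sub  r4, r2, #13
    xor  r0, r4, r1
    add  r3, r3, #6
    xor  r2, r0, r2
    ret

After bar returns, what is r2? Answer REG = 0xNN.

prologue: push r2 -> mem[0xbb]=0x49, sp=0xbb
prologue: push r4 -> mem[0xba]=0x6c, sp=0xba
body[0] sub  r4, r2, #13 -> r4=0x3c
body[1] xor  r0, r4, r1 -> r0=0x6e
body[2] add  r3, r3, #6 -> r3=0x59
body[3] xor  r2, r0, r2 -> r2=0x27
epilogue: pop r4=0x6c, sp=0xbb
epilogue: pop r2=0x49, sp=0xbc
r2 is callee-saved -> restored

REG = 0x49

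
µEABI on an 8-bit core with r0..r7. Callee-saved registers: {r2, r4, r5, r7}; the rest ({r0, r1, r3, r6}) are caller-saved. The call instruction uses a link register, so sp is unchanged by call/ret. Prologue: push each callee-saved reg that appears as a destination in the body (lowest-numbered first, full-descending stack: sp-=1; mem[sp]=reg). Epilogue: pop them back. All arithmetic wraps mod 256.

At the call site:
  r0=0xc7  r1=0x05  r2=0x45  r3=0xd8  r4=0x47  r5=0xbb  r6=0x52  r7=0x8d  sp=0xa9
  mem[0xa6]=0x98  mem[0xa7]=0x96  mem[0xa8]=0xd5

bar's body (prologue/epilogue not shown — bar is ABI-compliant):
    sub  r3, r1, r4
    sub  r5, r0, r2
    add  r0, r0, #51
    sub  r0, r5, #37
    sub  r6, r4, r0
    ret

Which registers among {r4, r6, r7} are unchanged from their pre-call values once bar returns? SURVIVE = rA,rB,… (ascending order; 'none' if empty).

prologue: push r5 -> mem[0xa8]=0xbb, sp=0xa8
body[0] sub  r3, r1, r4 -> r3=0xbe
body[1] sub  r5, r0, r2 -> r5=0x82
body[2] add  r0, r0, #51 -> r0=0xfa
body[3] sub  r0, r5, #37 -> r0=0x5d
body[4] sub  r6, r4, r0 -> r6=0xea
epilogue: pop r5=0xbb, sp=0xa9
r4: callee-saved, written=False
r6: caller-saved, written=True
r7: callee-saved, written=False

SURVIVE = r4,r7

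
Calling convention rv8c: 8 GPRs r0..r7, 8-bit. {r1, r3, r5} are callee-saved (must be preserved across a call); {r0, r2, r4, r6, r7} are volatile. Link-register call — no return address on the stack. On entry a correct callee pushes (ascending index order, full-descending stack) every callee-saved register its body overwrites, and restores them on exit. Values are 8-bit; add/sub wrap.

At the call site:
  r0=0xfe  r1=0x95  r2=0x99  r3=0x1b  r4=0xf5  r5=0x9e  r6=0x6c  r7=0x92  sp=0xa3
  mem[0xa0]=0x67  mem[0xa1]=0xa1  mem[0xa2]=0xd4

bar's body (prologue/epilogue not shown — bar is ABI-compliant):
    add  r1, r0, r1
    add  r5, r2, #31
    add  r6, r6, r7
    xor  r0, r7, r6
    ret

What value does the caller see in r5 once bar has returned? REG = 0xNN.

prologue: push r1 → mem[0xa2]=0x95, sp=0xa2
prologue: push r5 → mem[0xa1]=0x9e, sp=0xa1
body[0] add  r1, r0, r1 → r1=0x93
body[1] add  r5, r2, #31 → r5=0xb8
body[2] add  r6, r6, r7 → r6=0xfe
body[3] xor  r0, r7, r6 → r0=0x6c
epilogue: pop r5=0x9e, sp=0xa2
epilogue: pop r1=0x95, sp=0xa3
r5 is callee-saved → restored

REG = 0x9e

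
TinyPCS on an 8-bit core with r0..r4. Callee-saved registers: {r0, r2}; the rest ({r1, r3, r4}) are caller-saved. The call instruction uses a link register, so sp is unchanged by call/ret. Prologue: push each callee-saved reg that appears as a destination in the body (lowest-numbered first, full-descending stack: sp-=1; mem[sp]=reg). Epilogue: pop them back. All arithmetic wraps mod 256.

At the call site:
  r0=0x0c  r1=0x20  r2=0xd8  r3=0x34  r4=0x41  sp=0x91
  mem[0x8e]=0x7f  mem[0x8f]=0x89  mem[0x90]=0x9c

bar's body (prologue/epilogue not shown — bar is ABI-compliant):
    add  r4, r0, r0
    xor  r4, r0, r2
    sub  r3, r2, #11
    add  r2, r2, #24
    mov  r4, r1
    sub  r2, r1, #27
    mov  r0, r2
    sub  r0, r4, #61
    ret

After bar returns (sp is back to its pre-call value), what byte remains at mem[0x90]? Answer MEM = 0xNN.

MEM = 0x0c

prologue: push r0 -> mem[0x90]=0x0c, sp=0x90
prologue: push r2 -> mem[0x8f]=0xd8, sp=0x8f
body[0] add  r4, r0, r0 -> r4=0x18
body[1] xor  r4, r0, r2 -> r4=0xd4
body[2] sub  r3, r2, #11 -> r3=0xcd
body[3] add  r2, r2, #24 -> r2=0xf0
body[4] mov  r4, r1 -> r4=0x20
body[5] sub  r2, r1, #27 -> r2=0x05
body[6] mov  r0, r2 -> r0=0x05
body[7] sub  r0, r4, #61 -> r0=0xe3
epilogue: pop r2=0xd8, sp=0x90
epilogue: pop r0=0x0c, sp=0x91
prologue pushed ['r0', 'r2'] at ['0x90', '0x8f']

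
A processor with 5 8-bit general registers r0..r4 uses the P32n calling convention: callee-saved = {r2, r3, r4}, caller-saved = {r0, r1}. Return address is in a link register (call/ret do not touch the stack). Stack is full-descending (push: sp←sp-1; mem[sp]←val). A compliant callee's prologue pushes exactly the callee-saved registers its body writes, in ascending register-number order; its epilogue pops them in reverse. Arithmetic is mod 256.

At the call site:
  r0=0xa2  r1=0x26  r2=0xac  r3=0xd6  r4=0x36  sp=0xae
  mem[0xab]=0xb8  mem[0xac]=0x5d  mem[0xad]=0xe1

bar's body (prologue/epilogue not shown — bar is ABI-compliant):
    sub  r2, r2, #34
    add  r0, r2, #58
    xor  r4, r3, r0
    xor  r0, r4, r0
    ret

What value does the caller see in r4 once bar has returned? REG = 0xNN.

REG = 0x36

prologue: push r2 → mem[0xad]=0xac, sp=0xad
prologue: push r4 → mem[0xac]=0x36, sp=0xac
body[0] sub  r2, r2, #34 → r2=0x8a
body[1] add  r0, r2, #58 → r0=0xc4
body[2] xor  r4, r3, r0 → r4=0x12
body[3] xor  r0, r4, r0 → r0=0xd6
epilogue: pop r4=0x36, sp=0xad
epilogue: pop r2=0xac, sp=0xae
r4 is callee-saved → restored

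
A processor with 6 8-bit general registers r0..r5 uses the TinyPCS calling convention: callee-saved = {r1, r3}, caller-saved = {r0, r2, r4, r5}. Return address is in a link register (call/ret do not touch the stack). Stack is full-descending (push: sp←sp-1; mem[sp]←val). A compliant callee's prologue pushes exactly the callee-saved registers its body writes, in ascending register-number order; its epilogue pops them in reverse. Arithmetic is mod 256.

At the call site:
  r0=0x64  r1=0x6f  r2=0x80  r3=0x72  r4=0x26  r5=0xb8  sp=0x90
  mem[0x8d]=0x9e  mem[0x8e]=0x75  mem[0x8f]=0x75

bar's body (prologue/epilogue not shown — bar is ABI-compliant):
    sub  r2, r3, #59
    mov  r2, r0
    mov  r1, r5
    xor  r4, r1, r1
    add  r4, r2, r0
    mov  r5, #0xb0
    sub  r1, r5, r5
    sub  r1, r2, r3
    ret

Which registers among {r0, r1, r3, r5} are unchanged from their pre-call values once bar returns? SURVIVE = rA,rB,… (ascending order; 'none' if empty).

SURVIVE = r0,r1,r3

prologue: push r1 -> mem[0x8f]=0x6f, sp=0x8f
body[0] sub  r2, r3, #59 -> r2=0x37
body[1] mov  r2, r0 -> r2=0x64
body[2] mov  r1, r5 -> r1=0xb8
body[3] xor  r4, r1, r1 -> r4=0x00
body[4] add  r4, r2, r0 -> r4=0xc8
body[5] mov  r5, #0xb0 -> r5=0xb0
body[6] sub  r1, r5, r5 -> r1=0x00
body[7] sub  r1, r2, r3 -> r1=0xf2
epilogue: pop r1=0x6f, sp=0x90
r0: caller-saved, written=False
r1: callee-saved, written=True
r3: callee-saved, written=False
r5: caller-saved, written=True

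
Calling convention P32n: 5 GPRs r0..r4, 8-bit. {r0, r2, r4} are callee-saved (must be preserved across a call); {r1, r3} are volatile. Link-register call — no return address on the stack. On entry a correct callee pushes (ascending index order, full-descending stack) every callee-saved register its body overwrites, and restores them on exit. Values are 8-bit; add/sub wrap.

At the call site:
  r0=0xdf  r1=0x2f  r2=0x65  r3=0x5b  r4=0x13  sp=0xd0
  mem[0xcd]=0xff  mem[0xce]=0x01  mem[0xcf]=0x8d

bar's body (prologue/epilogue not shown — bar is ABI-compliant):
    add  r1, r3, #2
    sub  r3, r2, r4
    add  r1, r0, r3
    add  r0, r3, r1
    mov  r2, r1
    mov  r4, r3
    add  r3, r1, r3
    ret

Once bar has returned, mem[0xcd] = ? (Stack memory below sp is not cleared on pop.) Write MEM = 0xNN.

prologue: push r0 → mem[0xcf]=0xdf, sp=0xcf
prologue: push r2 → mem[0xce]=0x65, sp=0xce
prologue: push r4 → mem[0xcd]=0x13, sp=0xcd
body[0] add  r1, r3, #2 → r1=0x5d
body[1] sub  r3, r2, r4 → r3=0x52
body[2] add  r1, r0, r3 → r1=0x31
body[3] add  r0, r3, r1 → r0=0x83
body[4] mov  r2, r1 → r2=0x31
body[5] mov  r4, r3 → r4=0x52
body[6] add  r3, r1, r3 → r3=0x83
epilogue: pop r4=0x13, sp=0xce
epilogue: pop r2=0x65, sp=0xcf
epilogue: pop r0=0xdf, sp=0xd0
prologue pushed ['r0', 'r2', 'r4'] at ['0xcf', '0xce', '0xcd']

MEM = 0x13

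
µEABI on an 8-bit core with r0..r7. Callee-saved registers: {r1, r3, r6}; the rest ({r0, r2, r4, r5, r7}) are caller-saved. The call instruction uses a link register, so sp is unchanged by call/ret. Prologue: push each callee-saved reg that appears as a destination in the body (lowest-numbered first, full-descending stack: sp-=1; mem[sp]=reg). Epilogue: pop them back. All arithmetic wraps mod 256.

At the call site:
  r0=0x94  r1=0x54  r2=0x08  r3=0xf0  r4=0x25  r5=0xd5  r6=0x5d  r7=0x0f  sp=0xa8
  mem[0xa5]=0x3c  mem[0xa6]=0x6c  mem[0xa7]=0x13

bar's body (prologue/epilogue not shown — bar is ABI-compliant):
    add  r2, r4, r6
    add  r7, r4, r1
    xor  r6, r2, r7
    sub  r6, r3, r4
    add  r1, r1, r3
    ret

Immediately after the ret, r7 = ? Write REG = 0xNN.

prologue: push r1 -> mem[0xa7]=0x54, sp=0xa7
prologue: push r6 -> mem[0xa6]=0x5d, sp=0xa6
body[0] add  r2, r4, r6 -> r2=0x82
body[1] add  r7, r4, r1 -> r7=0x79
body[2] xor  r6, r2, r7 -> r6=0xfb
body[3] sub  r6, r3, r4 -> r6=0xcb
body[4] add  r1, r1, r3 -> r1=0x44
epilogue: pop r6=0x5d, sp=0xa7
epilogue: pop r1=0x54, sp=0xa8
r7 is caller-saved -> body value

REG = 0x79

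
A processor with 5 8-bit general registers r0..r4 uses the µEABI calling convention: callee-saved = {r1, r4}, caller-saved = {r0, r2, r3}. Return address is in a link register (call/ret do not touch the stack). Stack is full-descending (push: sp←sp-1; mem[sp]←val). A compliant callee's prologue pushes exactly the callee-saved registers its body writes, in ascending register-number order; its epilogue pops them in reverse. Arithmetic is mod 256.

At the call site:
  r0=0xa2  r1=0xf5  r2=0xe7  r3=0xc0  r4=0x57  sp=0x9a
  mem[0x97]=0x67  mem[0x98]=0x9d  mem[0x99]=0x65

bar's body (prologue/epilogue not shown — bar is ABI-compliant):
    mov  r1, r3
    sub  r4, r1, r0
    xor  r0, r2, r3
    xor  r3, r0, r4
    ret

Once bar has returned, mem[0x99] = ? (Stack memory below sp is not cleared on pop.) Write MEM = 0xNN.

prologue: push r1 → mem[0x99]=0xf5, sp=0x99
prologue: push r4 → mem[0x98]=0x57, sp=0x98
body[0] mov  r1, r3 → r1=0xc0
body[1] sub  r4, r1, r0 → r4=0x1e
body[2] xor  r0, r2, r3 → r0=0x27
body[3] xor  r3, r0, r4 → r3=0x39
epilogue: pop r4=0x57, sp=0x99
epilogue: pop r1=0xf5, sp=0x9a
prologue pushed ['r1', 'r4'] at ['0x99', '0x98']

MEM = 0xf5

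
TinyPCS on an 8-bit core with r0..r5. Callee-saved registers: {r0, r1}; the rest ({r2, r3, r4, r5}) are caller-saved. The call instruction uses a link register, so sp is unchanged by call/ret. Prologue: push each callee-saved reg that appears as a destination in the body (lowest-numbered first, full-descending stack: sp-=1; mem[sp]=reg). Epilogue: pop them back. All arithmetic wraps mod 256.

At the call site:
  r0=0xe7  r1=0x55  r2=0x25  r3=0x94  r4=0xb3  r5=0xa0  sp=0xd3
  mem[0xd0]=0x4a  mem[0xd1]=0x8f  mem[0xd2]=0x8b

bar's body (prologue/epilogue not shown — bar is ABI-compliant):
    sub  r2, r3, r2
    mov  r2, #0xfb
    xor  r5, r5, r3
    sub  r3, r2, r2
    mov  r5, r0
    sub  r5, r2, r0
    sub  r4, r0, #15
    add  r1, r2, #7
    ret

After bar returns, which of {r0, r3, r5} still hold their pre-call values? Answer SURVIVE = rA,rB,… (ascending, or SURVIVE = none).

SURVIVE = r0

prologue: push r1 -> mem[0xd2]=0x55, sp=0xd2
body[0] sub  r2, r3, r2 -> r2=0x6f
body[1] mov  r2, #0xfb -> r2=0xfb
body[2] xor  r5, r5, r3 -> r5=0x34
body[3] sub  r3, r2, r2 -> r3=0x00
body[4] mov  r5, r0 -> r5=0xe7
body[5] sub  r5, r2, r0 -> r5=0x14
body[6] sub  r4, r0, #15 -> r4=0xd8
body[7] add  r1, r2, #7 -> r1=0x02
epilogue: pop r1=0x55, sp=0xd3
r0: callee-saved, written=False
r3: caller-saved, written=True
r5: caller-saved, written=True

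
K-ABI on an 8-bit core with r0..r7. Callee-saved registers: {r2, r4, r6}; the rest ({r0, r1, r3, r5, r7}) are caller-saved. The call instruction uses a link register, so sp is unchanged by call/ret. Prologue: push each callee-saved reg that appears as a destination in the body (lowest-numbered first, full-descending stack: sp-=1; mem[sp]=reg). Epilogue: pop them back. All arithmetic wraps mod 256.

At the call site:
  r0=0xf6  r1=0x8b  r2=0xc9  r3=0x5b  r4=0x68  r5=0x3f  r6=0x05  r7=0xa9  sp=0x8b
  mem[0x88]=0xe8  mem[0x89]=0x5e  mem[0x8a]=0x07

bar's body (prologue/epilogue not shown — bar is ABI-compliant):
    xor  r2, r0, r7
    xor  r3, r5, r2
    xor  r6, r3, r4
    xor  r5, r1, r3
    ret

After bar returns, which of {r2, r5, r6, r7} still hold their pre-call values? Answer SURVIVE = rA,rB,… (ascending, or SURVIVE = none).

prologue: push r2 -> mem[0x8a]=0xc9, sp=0x8a
prologue: push r6 -> mem[0x89]=0x05, sp=0x89
body[0] xor  r2, r0, r7 -> r2=0x5f
body[1] xor  r3, r5, r2 -> r3=0x60
body[2] xor  r6, r3, r4 -> r6=0x08
body[3] xor  r5, r1, r3 -> r5=0xeb
epilogue: pop r6=0x05, sp=0x8a
epilogue: pop r2=0xc9, sp=0x8b
r2: callee-saved, written=True
r5: caller-saved, written=True
r6: callee-saved, written=True
r7: caller-saved, written=False

SURVIVE = r2,r6,r7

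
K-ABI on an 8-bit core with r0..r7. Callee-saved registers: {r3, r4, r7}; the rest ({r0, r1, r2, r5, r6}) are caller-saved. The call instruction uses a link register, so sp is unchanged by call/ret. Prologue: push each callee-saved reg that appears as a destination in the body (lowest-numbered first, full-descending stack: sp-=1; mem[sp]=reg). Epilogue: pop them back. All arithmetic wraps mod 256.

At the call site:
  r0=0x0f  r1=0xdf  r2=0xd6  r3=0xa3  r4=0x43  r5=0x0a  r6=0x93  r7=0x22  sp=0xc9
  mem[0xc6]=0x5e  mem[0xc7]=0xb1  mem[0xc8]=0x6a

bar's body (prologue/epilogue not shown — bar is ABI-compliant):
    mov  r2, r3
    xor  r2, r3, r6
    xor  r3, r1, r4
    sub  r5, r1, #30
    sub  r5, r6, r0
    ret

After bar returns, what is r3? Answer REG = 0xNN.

REG = 0xa3

prologue: push r3 -> mem[0xc8]=0xa3, sp=0xc8
body[0] mov  r2, r3 -> r2=0xa3
body[1] xor  r2, r3, r6 -> r2=0x30
body[2] xor  r3, r1, r4 -> r3=0x9c
body[3] sub  r5, r1, #30 -> r5=0xc1
body[4] sub  r5, r6, r0 -> r5=0x84
epilogue: pop r3=0xa3, sp=0xc9
r3 is callee-saved -> restored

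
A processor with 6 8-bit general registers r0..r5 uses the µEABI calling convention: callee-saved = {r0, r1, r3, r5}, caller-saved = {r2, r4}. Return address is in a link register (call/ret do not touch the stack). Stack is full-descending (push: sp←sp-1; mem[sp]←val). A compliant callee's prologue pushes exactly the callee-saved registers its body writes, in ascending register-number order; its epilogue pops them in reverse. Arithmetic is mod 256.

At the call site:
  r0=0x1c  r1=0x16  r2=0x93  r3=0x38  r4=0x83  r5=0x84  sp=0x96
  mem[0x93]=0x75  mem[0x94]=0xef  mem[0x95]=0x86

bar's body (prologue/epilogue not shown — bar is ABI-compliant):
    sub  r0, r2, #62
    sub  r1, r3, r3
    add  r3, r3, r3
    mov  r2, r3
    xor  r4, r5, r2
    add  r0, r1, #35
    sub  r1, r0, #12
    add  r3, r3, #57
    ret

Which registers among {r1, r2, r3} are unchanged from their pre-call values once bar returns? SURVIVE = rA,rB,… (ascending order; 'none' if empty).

prologue: push r0 -> mem[0x95]=0x1c, sp=0x95
prologue: push r1 -> mem[0x94]=0x16, sp=0x94
prologue: push r3 -> mem[0x93]=0x38, sp=0x93
body[0] sub  r0, r2, #62 -> r0=0x55
body[1] sub  r1, r3, r3 -> r1=0x00
body[2] add  r3, r3, r3 -> r3=0x70
body[3] mov  r2, r3 -> r2=0x70
body[4] xor  r4, r5, r2 -> r4=0xf4
body[5] add  r0, r1, #35 -> r0=0x23
body[6] sub  r1, r0, #12 -> r1=0x17
body[7] add  r3, r3, #57 -> r3=0xa9
epilogue: pop r3=0x38, sp=0x94
epilogue: pop r1=0x16, sp=0x95
epilogue: pop r0=0x1c, sp=0x96
r1: callee-saved, written=True
r2: caller-saved, written=True
r3: callee-saved, written=True

SURVIVE = r1,r3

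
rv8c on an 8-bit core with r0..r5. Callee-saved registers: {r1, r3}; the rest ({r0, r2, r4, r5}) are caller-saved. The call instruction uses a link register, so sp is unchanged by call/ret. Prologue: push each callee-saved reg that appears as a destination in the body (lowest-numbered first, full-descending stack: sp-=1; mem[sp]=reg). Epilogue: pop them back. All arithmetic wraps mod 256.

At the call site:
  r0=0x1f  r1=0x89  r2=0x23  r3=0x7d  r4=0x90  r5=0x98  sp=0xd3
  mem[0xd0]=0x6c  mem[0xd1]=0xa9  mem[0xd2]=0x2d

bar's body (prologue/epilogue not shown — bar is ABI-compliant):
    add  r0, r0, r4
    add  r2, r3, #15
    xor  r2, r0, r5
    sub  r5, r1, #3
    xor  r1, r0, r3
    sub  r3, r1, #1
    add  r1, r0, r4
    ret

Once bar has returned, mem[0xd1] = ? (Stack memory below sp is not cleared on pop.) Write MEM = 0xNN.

MEM = 0x7d

prologue: push r1 -> mem[0xd2]=0x89, sp=0xd2
prologue: push r3 -> mem[0xd1]=0x7d, sp=0xd1
body[0] add  r0, r0, r4 -> r0=0xaf
body[1] add  r2, r3, #15 -> r2=0x8c
body[2] xor  r2, r0, r5 -> r2=0x37
body[3] sub  r5, r1, #3 -> r5=0x86
body[4] xor  r1, r0, r3 -> r1=0xd2
body[5] sub  r3, r1, #1 -> r3=0xd1
body[6] add  r1, r0, r4 -> r1=0x3f
epilogue: pop r3=0x7d, sp=0xd2
epilogue: pop r1=0x89, sp=0xd3
prologue pushed ['r1', 'r3'] at ['0xd2', '0xd1']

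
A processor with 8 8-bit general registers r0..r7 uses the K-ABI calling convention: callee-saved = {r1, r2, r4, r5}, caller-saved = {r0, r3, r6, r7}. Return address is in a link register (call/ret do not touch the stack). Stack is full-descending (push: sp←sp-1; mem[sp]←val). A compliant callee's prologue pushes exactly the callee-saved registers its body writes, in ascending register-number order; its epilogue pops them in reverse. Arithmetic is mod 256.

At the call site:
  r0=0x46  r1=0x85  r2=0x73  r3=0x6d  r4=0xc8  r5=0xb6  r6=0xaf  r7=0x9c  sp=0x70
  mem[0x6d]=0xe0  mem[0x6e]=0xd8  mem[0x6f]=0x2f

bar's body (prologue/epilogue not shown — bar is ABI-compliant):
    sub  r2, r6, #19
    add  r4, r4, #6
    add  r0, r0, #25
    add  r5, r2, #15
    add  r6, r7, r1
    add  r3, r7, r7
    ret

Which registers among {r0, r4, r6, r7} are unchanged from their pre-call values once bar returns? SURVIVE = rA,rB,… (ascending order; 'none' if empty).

SURVIVE = r4,r7

prologue: push r2 → mem[0x6f]=0x73, sp=0x6f
prologue: push r4 → mem[0x6e]=0xc8, sp=0x6e
prologue: push r5 → mem[0x6d]=0xb6, sp=0x6d
body[0] sub  r2, r6, #19 → r2=0x9c
body[1] add  r4, r4, #6 → r4=0xce
body[2] add  r0, r0, #25 → r0=0x5f
body[3] add  r5, r2, #15 → r5=0xab
body[4] add  r6, r7, r1 → r6=0x21
body[5] add  r3, r7, r7 → r3=0x38
epilogue: pop r5=0xb6, sp=0x6e
epilogue: pop r4=0xc8, sp=0x6f
epilogue: pop r2=0x73, sp=0x70
r0: caller-saved, written=True
r4: callee-saved, written=True
r6: caller-saved, written=True
r7: caller-saved, written=False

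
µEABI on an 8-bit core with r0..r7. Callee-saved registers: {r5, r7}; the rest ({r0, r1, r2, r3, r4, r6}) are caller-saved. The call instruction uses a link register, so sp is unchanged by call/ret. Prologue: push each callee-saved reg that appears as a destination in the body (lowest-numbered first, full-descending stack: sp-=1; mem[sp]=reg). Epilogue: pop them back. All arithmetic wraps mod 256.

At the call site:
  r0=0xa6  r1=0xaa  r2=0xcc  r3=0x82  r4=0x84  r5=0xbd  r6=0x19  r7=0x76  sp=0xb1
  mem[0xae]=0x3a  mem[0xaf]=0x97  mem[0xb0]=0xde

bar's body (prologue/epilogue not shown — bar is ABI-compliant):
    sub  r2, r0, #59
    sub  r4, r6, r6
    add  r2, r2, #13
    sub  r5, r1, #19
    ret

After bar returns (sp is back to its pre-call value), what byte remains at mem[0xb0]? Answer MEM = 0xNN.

prologue: push r5 → mem[0xb0]=0xbd, sp=0xb0
body[0] sub  r2, r0, #59 → r2=0x6b
body[1] sub  r4, r6, r6 → r4=0x00
body[2] add  r2, r2, #13 → r2=0x78
body[3] sub  r5, r1, #19 → r5=0x97
epilogue: pop r5=0xbd, sp=0xb1
prologue pushed ['r5'] at ['0xb0']

MEM = 0xbd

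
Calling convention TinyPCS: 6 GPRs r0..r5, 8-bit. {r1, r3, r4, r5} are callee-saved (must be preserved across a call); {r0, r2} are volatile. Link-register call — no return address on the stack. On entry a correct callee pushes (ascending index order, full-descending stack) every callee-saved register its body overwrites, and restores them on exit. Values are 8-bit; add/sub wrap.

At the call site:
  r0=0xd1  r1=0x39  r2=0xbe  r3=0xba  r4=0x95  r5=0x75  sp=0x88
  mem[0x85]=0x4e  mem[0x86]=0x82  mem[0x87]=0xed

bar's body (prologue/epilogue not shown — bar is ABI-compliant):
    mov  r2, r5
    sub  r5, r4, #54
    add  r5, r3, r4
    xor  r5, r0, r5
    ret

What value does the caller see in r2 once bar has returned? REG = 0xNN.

prologue: push r5 -> mem[0x87]=0x75, sp=0x87
body[0] mov  r2, r5 -> r2=0x75
body[1] sub  r5, r4, #54 -> r5=0x5f
body[2] add  r5, r3, r4 -> r5=0x4f
body[3] xor  r5, r0, r5 -> r5=0x9e
epilogue: pop r5=0x75, sp=0x88
r2 is caller-saved -> body value

REG = 0x75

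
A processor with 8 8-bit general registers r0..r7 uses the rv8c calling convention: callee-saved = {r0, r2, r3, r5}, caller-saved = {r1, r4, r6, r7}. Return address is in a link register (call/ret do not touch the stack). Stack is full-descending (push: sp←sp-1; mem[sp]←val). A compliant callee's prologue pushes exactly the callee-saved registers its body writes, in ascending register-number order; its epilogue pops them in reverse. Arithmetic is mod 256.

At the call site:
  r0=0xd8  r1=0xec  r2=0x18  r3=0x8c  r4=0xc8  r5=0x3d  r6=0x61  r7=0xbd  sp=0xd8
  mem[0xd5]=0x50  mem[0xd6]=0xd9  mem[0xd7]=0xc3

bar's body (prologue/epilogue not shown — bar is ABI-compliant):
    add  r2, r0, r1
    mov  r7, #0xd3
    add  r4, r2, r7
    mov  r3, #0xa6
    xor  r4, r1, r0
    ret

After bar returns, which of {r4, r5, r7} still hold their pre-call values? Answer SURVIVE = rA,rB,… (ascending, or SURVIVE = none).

prologue: push r2 -> mem[0xd7]=0x18, sp=0xd7
prologue: push r3 -> mem[0xd6]=0x8c, sp=0xd6
body[0] add  r2, r0, r1 -> r2=0xc4
body[1] mov  r7, #0xd3 -> r7=0xd3
body[2] add  r4, r2, r7 -> r4=0x97
body[3] mov  r3, #0xa6 -> r3=0xa6
body[4] xor  r4, r1, r0 -> r4=0x34
epilogue: pop r3=0x8c, sp=0xd7
epilogue: pop r2=0x18, sp=0xd8
r4: caller-saved, written=True
r5: callee-saved, written=False
r7: caller-saved, written=True

SURVIVE = r5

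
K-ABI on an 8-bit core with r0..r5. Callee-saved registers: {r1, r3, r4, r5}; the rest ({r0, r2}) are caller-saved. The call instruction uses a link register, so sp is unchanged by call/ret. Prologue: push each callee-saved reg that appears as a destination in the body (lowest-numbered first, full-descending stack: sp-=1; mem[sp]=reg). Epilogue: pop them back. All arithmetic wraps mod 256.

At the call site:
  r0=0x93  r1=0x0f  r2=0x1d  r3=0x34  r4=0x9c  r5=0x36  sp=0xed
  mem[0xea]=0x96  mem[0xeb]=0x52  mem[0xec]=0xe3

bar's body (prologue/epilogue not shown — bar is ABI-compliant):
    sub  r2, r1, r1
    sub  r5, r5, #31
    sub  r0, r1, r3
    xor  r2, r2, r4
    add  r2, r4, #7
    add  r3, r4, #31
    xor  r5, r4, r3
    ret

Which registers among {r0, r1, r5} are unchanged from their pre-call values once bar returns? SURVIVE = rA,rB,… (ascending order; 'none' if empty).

prologue: push r3 → mem[0xec]=0x34, sp=0xec
prologue: push r5 → mem[0xeb]=0x36, sp=0xeb
body[0] sub  r2, r1, r1 → r2=0x00
body[1] sub  r5, r5, #31 → r5=0x17
body[2] sub  r0, r1, r3 → r0=0xdb
body[3] xor  r2, r2, r4 → r2=0x9c
body[4] add  r2, r4, #7 → r2=0xa3
body[5] add  r3, r4, #31 → r3=0xbb
body[6] xor  r5, r4, r3 → r5=0x27
epilogue: pop r5=0x36, sp=0xec
epilogue: pop r3=0x34, sp=0xed
r0: caller-saved, written=True
r1: callee-saved, written=False
r5: callee-saved, written=True

SURVIVE = r1,r5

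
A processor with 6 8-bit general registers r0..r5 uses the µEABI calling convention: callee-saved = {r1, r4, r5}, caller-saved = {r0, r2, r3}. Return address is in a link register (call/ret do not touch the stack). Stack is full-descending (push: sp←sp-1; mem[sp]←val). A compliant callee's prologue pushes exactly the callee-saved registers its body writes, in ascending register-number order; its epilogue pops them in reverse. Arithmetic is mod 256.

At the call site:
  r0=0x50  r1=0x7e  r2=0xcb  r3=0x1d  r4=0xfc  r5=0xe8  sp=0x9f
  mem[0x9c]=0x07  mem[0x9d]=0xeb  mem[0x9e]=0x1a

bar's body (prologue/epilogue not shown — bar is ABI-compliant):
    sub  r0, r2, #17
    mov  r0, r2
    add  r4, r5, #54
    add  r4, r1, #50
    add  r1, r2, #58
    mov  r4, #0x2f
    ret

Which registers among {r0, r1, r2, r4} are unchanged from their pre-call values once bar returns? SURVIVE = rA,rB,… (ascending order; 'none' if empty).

prologue: push r1 → mem[0x9e]=0x7e, sp=0x9e
prologue: push r4 → mem[0x9d]=0xfc, sp=0x9d
body[0] sub  r0, r2, #17 → r0=0xba
body[1] mov  r0, r2 → r0=0xcb
body[2] add  r4, r5, #54 → r4=0x1e
body[3] add  r4, r1, #50 → r4=0xb0
body[4] add  r1, r2, #58 → r1=0x05
body[5] mov  r4, #0x2f → r4=0x2f
epilogue: pop r4=0xfc, sp=0x9e
epilogue: pop r1=0x7e, sp=0x9f
r0: caller-saved, written=True
r1: callee-saved, written=True
r2: caller-saved, written=False
r4: callee-saved, written=True

SURVIVE = r1,r2,r4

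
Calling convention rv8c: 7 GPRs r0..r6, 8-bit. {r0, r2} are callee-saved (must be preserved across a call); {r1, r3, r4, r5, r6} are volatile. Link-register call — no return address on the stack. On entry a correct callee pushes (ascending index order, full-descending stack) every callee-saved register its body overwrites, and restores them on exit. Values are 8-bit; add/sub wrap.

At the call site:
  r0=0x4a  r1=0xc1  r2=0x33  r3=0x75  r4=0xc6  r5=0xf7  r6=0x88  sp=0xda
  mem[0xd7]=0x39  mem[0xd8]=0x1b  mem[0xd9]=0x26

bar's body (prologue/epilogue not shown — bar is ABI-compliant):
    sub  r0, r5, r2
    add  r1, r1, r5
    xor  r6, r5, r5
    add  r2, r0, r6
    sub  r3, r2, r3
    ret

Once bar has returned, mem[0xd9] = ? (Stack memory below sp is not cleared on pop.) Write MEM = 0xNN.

prologue: push r0 → mem[0xd9]=0x4a, sp=0xd9
prologue: push r2 → mem[0xd8]=0x33, sp=0xd8
body[0] sub  r0, r5, r2 → r0=0xc4
body[1] add  r1, r1, r5 → r1=0xb8
body[2] xor  r6, r5, r5 → r6=0x00
body[3] add  r2, r0, r6 → r2=0xc4
body[4] sub  r3, r2, r3 → r3=0x4f
epilogue: pop r2=0x33, sp=0xd9
epilogue: pop r0=0x4a, sp=0xda
prologue pushed ['r0', 'r2'] at ['0xd9', '0xd8']

MEM = 0x4a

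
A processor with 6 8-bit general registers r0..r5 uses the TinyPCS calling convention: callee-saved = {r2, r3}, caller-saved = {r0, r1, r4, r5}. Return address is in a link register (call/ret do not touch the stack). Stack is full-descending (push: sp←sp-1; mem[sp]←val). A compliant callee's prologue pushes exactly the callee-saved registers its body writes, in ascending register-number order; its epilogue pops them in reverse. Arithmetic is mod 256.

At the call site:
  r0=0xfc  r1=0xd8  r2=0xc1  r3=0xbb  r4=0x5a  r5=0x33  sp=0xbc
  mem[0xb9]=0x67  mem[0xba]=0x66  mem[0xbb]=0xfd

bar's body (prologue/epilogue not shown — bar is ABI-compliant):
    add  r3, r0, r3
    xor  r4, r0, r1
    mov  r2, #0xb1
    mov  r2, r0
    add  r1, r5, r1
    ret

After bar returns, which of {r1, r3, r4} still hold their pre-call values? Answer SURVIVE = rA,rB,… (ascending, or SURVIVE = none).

SURVIVE = r3

prologue: push r2 → mem[0xbb]=0xc1, sp=0xbb
prologue: push r3 → mem[0xba]=0xbb, sp=0xba
body[0] add  r3, r0, r3 → r3=0xb7
body[1] xor  r4, r0, r1 → r4=0x24
body[2] mov  r2, #0xb1 → r2=0xb1
body[3] mov  r2, r0 → r2=0xfc
body[4] add  r1, r5, r1 → r1=0x0b
epilogue: pop r3=0xbb, sp=0xbb
epilogue: pop r2=0xc1, sp=0xbc
r1: caller-saved, written=True
r3: callee-saved, written=True
r4: caller-saved, written=True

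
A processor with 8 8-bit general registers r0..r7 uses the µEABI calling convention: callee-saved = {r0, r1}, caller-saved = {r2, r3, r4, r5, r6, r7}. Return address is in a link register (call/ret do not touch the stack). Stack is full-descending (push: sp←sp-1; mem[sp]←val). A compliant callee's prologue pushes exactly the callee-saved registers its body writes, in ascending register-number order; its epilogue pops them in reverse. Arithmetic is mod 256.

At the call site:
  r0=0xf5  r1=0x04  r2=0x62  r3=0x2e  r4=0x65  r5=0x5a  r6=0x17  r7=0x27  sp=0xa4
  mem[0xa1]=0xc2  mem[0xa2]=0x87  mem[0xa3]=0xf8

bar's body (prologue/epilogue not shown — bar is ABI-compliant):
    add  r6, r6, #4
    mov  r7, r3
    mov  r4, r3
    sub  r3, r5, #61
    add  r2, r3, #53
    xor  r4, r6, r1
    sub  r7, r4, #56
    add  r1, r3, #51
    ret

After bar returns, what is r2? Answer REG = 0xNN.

prologue: push r1 → mem[0xa3]=0x04, sp=0xa3
body[0] add  r6, r6, #4 → r6=0x1b
body[1] mov  r7, r3 → r7=0x2e
body[2] mov  r4, r3 → r4=0x2e
body[3] sub  r3, r5, #61 → r3=0x1d
body[4] add  r2, r3, #53 → r2=0x52
body[5] xor  r4, r6, r1 → r4=0x1f
body[6] sub  r7, r4, #56 → r7=0xe7
body[7] add  r1, r3, #51 → r1=0x50
epilogue: pop r1=0x04, sp=0xa4
r2 is caller-saved → body value

REG = 0x52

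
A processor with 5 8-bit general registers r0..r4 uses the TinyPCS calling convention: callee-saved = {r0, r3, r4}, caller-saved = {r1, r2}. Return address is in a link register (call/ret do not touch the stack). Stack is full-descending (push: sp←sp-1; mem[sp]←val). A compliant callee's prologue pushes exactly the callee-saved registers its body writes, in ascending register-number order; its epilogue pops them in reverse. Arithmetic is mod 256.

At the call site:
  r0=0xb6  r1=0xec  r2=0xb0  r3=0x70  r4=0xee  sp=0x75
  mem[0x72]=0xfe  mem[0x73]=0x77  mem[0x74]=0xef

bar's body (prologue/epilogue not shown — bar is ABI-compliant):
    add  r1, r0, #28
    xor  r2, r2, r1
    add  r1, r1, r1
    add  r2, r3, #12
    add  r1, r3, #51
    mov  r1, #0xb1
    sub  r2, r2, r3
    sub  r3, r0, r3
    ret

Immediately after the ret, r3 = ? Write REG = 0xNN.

prologue: push r3 -> mem[0x74]=0x70, sp=0x74
body[0] add  r1, r0, #28 -> r1=0xd2
body[1] xor  r2, r2, r1 -> r2=0x62
body[2] add  r1, r1, r1 -> r1=0xa4
body[3] add  r2, r3, #12 -> r2=0x7c
body[4] add  r1, r3, #51 -> r1=0xa3
body[5] mov  r1, #0xb1 -> r1=0xb1
body[6] sub  r2, r2, r3 -> r2=0x0c
body[7] sub  r3, r0, r3 -> r3=0x46
epilogue: pop r3=0x70, sp=0x75
r3 is callee-saved -> restored

REG = 0x70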